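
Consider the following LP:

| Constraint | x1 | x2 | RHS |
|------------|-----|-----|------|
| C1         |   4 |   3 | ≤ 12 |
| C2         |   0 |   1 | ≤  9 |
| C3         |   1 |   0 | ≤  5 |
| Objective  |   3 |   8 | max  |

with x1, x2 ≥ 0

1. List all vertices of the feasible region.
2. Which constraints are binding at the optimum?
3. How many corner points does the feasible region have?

1. (0, 0), (3, 0), (0, 4)
2. C1, x1 ≥ 0
3. 3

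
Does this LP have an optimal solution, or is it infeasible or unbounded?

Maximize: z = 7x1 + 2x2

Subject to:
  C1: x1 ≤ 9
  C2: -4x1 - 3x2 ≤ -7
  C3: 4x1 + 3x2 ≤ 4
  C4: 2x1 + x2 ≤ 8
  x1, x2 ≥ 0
C3 requires 4x1 + 3x2 ≤ 4, while C2 (-4x1 - 3x2 ≤ -7) is equivalent to 4x1 + 3x2 ≥ 7. Together they would need 7 ≤ 4x1 + 3x2 ≤ 4, which is impossible since 7 > 4. No point satisfies all constraints.

Infeasible — the constraint set is empty.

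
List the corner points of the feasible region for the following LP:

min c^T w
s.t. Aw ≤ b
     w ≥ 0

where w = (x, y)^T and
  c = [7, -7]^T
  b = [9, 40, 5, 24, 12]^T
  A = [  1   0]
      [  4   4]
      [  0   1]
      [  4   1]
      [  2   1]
Each vertex is the intersection of two constraint boundaries that also satisfies all remaining constraints:
  x = 0 and y = 0 → (0, 0)
  4x + y = 24 and 2x + y = 12 → (6, 0)
  y = 5 and 2x + y = 12 → (3.5, 5)
  y = 5 and x = 0 → (0, 5)

Vertices: (0, 0), (6, 0), (3.5, 5), (0, 5)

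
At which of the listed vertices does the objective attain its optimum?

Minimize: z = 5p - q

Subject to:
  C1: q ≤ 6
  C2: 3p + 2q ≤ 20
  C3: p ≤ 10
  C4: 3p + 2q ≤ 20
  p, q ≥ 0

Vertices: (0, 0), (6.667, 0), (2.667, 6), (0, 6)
Evaluating z = 5p - q at each vertex:
  (0, 0): z = 0
  (6.667, 0): z = 33.33
  (2.667, 6): z = 7.333
  (0, 6): z = -6

The smallest value is z = -6, attained at (0, 6).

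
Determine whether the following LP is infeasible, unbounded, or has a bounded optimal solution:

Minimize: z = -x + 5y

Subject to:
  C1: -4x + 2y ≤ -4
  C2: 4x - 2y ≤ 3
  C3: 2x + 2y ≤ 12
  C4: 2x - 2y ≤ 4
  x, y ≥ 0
C2 requires 4x - 2y ≤ 3, while C1 (-4x + 2y ≤ -4) is equivalent to 4x - 2y ≥ 4. Together they would need 4 ≤ 4x - 2y ≤ 3, which is impossible since 4 > 3. No point satisfies all constraints.

Infeasible — the constraint set is empty.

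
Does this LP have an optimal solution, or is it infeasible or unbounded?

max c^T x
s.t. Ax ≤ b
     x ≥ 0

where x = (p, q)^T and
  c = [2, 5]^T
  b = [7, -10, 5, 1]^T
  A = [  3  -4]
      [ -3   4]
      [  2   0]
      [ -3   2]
One constraint requires 3p - 4q ≤ 7, while the constraint -3p + 4q ≤ -10 is equivalent to 3p - 4q ≥ 10. Together they would need 10 ≤ 3p - 4q ≤ 7, which is impossible since 10 > 7. No point satisfies all constraints.

The feasible region is empty; the LP is infeasible.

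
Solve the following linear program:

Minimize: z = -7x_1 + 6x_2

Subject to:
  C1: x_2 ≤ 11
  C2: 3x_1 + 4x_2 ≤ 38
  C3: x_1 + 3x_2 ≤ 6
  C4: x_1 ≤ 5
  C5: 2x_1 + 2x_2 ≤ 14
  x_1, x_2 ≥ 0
x_1 = 5, x_2 = 0, z = -35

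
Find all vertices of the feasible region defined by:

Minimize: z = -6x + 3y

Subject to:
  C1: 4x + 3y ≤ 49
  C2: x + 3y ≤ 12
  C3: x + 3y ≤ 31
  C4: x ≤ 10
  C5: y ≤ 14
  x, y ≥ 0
Each vertex is the intersection of two constraint boundaries that also satisfies all remaining constraints:
  x = 0 and y = 0 → (0, 0)
  x = 10 and y = 0 → (10, 0)
  x + 3y = 12 and x = 10 → (10, 0.6667)
  x + 3y = 12 and x = 0 → (0, 4)

Vertices: (0, 0), (10, 0), (10, 0.6667), (0, 4)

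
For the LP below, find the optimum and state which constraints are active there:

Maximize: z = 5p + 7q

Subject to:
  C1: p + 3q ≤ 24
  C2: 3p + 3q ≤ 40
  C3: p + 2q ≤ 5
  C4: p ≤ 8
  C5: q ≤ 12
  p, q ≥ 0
Optimal: p = 5, q = 0
Slack at optimum:
  C1: slack = 19
  C2: slack = 25
  C3: slack = 0 (binding)
  C4: slack = 3
  C5: slack = 12
  p ≥ 0: p = 5
  q ≥ 0: q = 0 (binding)
Binding constraints: C3, q ≥ 0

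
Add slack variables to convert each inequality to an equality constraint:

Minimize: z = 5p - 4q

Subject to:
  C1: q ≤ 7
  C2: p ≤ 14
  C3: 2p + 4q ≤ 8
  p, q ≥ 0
min z = 5p - 4q

s.t.
  q + s1 = 7
  p + s2 = 14
  2p + 4q + s3 = 8
  p, q, s1, s2, s3 ≥ 0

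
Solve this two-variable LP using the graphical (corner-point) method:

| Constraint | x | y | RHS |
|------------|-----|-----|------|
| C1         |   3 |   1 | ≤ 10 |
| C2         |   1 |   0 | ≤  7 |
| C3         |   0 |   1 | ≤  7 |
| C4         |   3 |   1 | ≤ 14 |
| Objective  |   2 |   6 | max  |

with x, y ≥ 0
x = 1, y = 7, z = 44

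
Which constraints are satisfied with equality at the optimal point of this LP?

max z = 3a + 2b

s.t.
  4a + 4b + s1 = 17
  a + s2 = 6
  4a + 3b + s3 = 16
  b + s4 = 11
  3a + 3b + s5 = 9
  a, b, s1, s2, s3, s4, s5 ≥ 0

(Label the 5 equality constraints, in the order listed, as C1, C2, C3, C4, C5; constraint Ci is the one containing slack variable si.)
Optimal: a = 3, b = 0
Binding: C5, b ≥ 0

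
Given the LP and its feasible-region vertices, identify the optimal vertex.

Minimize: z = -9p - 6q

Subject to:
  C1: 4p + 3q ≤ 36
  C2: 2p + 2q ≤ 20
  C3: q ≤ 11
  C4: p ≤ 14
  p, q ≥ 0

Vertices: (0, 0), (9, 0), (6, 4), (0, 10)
Evaluating z = -9p - 6q at each vertex:
  (0, 0): z = 0
  (9, 0): z = -81
  (6, 4): z = -78
  (0, 10): z = -60

The smallest value is z = -81, attained at (9, 0).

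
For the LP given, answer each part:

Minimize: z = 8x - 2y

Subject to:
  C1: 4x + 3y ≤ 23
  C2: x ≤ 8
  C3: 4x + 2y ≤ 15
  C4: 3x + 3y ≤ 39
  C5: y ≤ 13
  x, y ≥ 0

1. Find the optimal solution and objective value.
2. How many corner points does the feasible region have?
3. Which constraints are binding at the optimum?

1. x = 0, y = 7.5, z = -15
2. 3
3. C3, x ≥ 0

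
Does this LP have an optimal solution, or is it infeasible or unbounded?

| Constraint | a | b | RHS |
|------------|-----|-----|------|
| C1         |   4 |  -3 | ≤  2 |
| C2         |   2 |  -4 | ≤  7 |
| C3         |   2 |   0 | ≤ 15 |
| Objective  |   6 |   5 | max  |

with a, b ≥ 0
Feasible point: (0, 0) satisfies every constraint, so the LP is feasible.
Direction d = (0, 1): for each constraint row a, a·d ≤ 0 —
  (4)(0) + (-3)(1) = -3 ≤ 0
  (2)(0) + (-4)(1) = -4 ≤ 0
  (2)(0) + (0)(1) = 0 ≤ 0
and d ≥ 0, so (0, 0) + t·d stays feasible for every t ≥ 0. Along this ray z = 6a + 5b changes by 5 per unit t, so z → +∞.

The LP is unbounded; z can be made arbitrarily large.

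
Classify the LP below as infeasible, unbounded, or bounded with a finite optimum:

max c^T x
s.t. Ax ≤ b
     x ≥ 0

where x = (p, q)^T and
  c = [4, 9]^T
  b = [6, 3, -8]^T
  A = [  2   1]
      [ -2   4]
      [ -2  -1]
One constraint requires 2p + q ≤ 6, while the constraint -2p - q ≤ -8 is equivalent to 2p + q ≥ 8. Together they would need 8 ≤ 2p + q ≤ 6, which is impossible since 8 > 6. No point satisfies all constraints.

Infeasible: no point satisfies all constraints simultaneously.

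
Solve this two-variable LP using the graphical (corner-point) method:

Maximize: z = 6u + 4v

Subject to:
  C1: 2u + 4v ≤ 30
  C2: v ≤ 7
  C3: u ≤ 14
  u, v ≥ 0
u = 14, v = 0.5, z = 86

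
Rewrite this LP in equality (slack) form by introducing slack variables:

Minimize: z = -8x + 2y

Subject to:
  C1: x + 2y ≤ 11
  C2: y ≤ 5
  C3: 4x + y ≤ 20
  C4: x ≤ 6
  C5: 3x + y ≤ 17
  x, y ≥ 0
min z = -8x + 2y

s.t.
  x + 2y + s1 = 11
  y + s2 = 5
  4x + y + s3 = 20
  x + s4 = 6
  3x + y + s5 = 17
  x, y, s1, s2, s3, s4, s5 ≥ 0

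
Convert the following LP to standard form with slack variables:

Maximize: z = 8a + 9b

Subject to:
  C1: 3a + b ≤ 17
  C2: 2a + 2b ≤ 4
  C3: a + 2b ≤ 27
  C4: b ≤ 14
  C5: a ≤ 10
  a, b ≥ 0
max z = 8a + 9b

s.t.
  3a + b + s1 = 17
  2a + 2b + s2 = 4
  a + 2b + s3 = 27
  b + s4 = 14
  a + s5 = 10
  a, b, s1, s2, s3, s4, s5 ≥ 0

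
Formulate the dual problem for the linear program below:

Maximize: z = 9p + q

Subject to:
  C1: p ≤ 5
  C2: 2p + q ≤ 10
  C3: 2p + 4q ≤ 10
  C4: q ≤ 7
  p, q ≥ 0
Minimize: z = 5y1 + 10y2 + 10y3 + 7y4

Subject to:
  C1: -y1 - 2y2 - 2y3 ≤ -9
  C2: -y2 - 4y3 - y4 ≤ -1
  y1, y2, y3, y4 ≥ 0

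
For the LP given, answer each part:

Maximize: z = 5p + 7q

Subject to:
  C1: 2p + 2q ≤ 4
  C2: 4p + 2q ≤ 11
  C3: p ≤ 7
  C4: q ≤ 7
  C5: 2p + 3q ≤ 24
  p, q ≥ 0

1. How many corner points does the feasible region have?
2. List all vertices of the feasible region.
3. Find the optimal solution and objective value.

1. 3
2. (0, 0), (2, 0), (0, 2)
3. p = 0, q = 2, z = 14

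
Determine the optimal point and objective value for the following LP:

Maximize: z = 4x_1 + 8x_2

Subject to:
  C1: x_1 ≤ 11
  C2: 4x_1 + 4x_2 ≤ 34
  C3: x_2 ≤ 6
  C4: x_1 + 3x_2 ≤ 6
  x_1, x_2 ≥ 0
Each vertex is the intersection of two constraint boundaries that also satisfies all remaining constraints:
  x_1 = 0 and x_2 = 0 → (0, 0)
  x_1 + 3x_2 = 6 and x_2 = 0 → (6, 0)
  x_1 + 3x_2 = 6 and x_1 = 0 → (0, 2)

Evaluating z = 4x_1 + 8x_2 at each vertex:
  (0, 0): z = 0
  (6, 0): z = 24
  (0, 2): z = 16

The maximum is at (6, 0) with z = 24.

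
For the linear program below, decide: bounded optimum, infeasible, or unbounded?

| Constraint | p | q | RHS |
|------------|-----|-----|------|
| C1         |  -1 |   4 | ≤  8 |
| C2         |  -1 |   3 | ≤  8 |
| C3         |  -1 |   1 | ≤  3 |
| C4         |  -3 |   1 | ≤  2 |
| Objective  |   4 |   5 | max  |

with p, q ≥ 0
Feasible point: (0, 0) satisfies every constraint, so the LP is feasible.
Direction d = (1, 0): for each constraint row a, a·d ≤ 0 —
  (-1)(1) + (4)(0) = -1 ≤ 0
  (-1)(1) + (3)(0) = -1 ≤ 0
  (-1)(1) + (1)(0) = -1 ≤ 0
  (-3)(1) + (1)(0) = -3 ≤ 0
and d ≥ 0, so (0, 0) + t·d stays feasible for every t ≥ 0. Along this ray z = 4p + 5q changes by 4 per unit t, so z → +∞.

Unbounded — the objective can increase without bound over the feasible region.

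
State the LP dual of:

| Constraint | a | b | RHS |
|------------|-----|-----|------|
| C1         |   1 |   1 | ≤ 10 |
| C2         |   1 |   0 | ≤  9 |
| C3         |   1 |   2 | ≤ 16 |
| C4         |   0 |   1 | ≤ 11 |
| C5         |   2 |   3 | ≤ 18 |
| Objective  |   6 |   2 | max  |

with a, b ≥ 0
Minimize: z = 10y1 + 9y2 + 16y3 + 11y4 + 18y5

Subject to:
  C1: -y1 - y2 - y3 - 2y5 ≤ -6
  C2: -y1 - 2y3 - y4 - 3y5 ≤ -2
  y1, y2, y3, y4, y5 ≥ 0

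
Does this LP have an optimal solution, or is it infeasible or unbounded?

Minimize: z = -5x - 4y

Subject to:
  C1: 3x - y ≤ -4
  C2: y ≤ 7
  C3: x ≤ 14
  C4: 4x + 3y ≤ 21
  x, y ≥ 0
The point (0, 7) satisfies every constraint, so the LP is feasible; the constraints give x ≤ 14 and y ≤ 7, which with x, y ≥ 0 keep the feasible region inside a bounded box. A feasible, bounded LP attains a finite optimum at a vertex.

Evaluating z = -5x - 4y at each vertex:
  (0, 4): z = -16
  (0.6923, 6.077): z = -27.77
  (0, 7): z = -28

Bounded optimum: z* = -28 at (0, 7).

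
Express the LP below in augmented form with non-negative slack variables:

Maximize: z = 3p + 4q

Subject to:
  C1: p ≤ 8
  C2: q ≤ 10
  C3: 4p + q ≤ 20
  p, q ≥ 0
max z = 3p + 4q

s.t.
  p + s1 = 8
  q + s2 = 10
  4p + q + s3 = 20
  p, q, s1, s2, s3 ≥ 0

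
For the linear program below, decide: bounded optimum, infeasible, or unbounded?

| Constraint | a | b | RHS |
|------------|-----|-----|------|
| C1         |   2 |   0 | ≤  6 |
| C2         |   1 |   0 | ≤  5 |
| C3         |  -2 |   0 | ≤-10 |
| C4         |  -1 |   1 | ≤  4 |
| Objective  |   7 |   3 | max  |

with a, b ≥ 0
C1 requires 2a ≤ 6, while C3 (-2a ≤ -10) is equivalent to 2a ≥ 10. Together they would need 10 ≤ 2a ≤ 6, which is impossible since 10 > 6. No point satisfies all constraints.

Infeasible — the constraint set is empty.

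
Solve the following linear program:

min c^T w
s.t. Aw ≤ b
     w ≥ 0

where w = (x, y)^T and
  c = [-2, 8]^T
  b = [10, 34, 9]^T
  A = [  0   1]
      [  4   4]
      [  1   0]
x = 8.5, y = 0, z = -17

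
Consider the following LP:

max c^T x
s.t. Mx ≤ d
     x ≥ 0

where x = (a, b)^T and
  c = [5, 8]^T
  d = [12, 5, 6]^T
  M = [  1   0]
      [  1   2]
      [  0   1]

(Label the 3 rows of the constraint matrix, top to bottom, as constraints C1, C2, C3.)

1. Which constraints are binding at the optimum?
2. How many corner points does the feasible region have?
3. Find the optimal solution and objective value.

1. C2, b ≥ 0
2. 3
3. a = 5, b = 0, z = 25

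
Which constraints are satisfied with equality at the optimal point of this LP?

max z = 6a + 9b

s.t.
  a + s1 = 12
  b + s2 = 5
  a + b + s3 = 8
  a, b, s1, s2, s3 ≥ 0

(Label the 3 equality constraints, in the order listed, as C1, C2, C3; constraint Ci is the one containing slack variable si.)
Optimal: a = 3, b = 5
Slack at optimum:
  C1: slack = 9
  C2: slack = 0 (binding)
  C3: slack = 0 (binding)
  a ≥ 0: a = 3
  b ≥ 0: b = 5
Binding constraints: C2, C3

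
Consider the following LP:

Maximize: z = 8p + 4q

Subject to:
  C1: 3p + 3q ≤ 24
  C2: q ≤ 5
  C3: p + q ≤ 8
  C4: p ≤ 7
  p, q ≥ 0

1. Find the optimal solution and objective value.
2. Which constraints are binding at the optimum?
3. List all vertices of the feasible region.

1. p = 7, q = 1, z = 60
2. C1, C3, C4
3. (0, 0), (7, 0), (7, 1), (3, 5), (0, 5)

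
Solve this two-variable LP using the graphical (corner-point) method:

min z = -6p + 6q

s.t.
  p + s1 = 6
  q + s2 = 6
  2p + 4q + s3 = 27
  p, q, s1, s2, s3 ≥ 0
Each vertex is the intersection of two constraint boundaries that also satisfies all remaining constraints:
  p = 0 and q = 0 → (0, 0)
  p = 6 and q = 0 → (6, 0)
  p = 6 and 2p + 4q = 27 → (6, 3.75)
  q = 6 and 2p + 4q = 27 → (1.5, 6)
  q = 6 and p = 0 → (0, 6)

Evaluating z = -6p + 6q at each vertex:
  (0, 0): z = 0
  (6, 0): z = -36
  (6, 3.75): z = -13.5
  (1.5, 6): z = 27
  (0, 6): z = 36

The minimum is at (6, 0) with z = -36.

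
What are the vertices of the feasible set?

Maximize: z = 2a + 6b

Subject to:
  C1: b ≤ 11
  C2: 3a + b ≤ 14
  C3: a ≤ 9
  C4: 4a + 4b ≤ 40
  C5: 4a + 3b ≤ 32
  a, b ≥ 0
Each vertex is the intersection of two constraint boundaries that also satisfies all remaining constraints:
  a = 0 and b = 0 → (0, 0)
  3a + b = 14 and b = 0 → (4.667, 0)
  3a + b = 14 and 4a + 4b = 40 → (2, 8)
  4a + 4b = 40 and a = 0 → (0, 10)

Vertices: (0, 0), (4.667, 0), (2, 8), (0, 10)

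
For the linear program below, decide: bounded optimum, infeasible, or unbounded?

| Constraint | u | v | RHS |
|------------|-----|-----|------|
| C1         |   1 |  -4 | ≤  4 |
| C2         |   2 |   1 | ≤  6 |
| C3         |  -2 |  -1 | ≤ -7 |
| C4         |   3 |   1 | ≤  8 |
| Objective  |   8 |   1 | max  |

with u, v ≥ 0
C2 requires 2u + v ≤ 6, while C3 (-2u - v ≤ -7) is equivalent to 2u + v ≥ 7. Together they would need 7 ≤ 2u + v ≤ 6, which is impossible since 7 > 6. No point satisfies all constraints.

Infeasible — the constraint set is empty.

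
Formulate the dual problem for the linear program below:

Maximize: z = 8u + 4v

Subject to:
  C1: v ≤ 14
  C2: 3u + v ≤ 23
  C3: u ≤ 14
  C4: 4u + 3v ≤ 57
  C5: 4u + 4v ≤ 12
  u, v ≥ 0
Minimize: z = 14y1 + 23y2 + 14y3 + 57y4 + 12y5

Subject to:
  C1: -3y2 - y3 - 4y4 - 4y5 ≤ -8
  C2: -y1 - y2 - 3y4 - 4y5 ≤ -4
  y1, y2, y3, y4, y5 ≥ 0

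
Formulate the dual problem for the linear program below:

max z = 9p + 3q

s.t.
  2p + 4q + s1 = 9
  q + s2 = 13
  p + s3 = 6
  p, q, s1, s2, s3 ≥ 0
Minimize: z = 9y1 + 13y2 + 6y3

Subject to:
  C1: -2y1 - y3 ≤ -9
  C2: -4y1 - y2 ≤ -3
  y1, y2, y3 ≥ 0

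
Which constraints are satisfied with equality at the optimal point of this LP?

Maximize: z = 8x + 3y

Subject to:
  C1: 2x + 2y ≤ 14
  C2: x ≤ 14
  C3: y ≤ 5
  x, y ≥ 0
Optimal: x = 7, y = 0
Slack at optimum:
  C1: slack = 0 (binding)
  C2: slack = 7
  C3: slack = 5
  x ≥ 0: x = 7
  y ≥ 0: y = 0 (binding)
Binding constraints: C1, y ≥ 0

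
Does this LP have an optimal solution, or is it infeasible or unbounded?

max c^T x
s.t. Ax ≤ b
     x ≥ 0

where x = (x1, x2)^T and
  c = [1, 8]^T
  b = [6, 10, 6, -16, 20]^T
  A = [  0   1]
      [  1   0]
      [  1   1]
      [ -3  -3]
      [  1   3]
The point (0, 6) satisfies every constraint, so the LP is feasible; the constraints give x1 ≤ 10 and x2 ≤ 6, which with x1, x2 ≥ 0 keep the feasible region inside a bounded box. A feasible, bounded LP attains a finite optimum at a vertex.

Evaluating z = x1 + 8x2 at each vertex:
  (5.333, 0): z = 5.333
  (6, 0): z = 6
  (0, 6): z = 48
  (0, 5.333): z = 42.67

Feasible with finite optimum z* = 48 at (0, 6).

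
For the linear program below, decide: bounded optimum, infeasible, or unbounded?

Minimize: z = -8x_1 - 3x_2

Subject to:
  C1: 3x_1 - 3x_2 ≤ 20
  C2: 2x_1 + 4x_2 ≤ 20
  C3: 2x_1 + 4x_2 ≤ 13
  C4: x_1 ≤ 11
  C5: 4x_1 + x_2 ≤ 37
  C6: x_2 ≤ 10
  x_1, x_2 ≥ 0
The point (6.5, 0) satisfies every constraint, so the LP is feasible; the constraints give x_1 ≤ 11 and x_2 ≤ 10, which with x_1, x_2 ≥ 0 keep the feasible region inside a bounded box. A feasible, bounded LP attains a finite optimum at a vertex.

Evaluating z = -8x_1 - 3x_2 at each vertex:
  (0, 0): z = 0
  (6.5, 0): z = -52
  (0, 3.25): z = -9.75

The LP has an optimal solution: (6.5, 0) with z = -52.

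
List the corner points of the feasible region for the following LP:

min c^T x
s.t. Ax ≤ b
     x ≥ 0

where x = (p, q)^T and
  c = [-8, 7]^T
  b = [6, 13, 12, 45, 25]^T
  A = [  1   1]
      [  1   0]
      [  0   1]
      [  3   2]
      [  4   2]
Each vertex is the intersection of two constraint boundaries that also satisfies all remaining constraints:
  p = 0 and q = 0 → (0, 0)
  p + q = 6 and q = 0 → (6, 0)
  p + q = 6 and p = 0 → (0, 6)

Vertices: (0, 0), (6, 0), (0, 6)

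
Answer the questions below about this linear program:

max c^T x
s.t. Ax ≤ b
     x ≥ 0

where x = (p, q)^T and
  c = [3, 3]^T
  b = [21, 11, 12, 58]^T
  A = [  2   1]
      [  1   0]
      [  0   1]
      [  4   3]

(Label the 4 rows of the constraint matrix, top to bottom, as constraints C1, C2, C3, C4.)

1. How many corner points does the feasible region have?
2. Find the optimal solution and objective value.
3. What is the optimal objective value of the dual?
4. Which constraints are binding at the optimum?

1. 4
2. p = 4.5, q = 12, z = 49.5
3. 49.5 (by strong duality, equal to the primal optimum)
4. C1, C3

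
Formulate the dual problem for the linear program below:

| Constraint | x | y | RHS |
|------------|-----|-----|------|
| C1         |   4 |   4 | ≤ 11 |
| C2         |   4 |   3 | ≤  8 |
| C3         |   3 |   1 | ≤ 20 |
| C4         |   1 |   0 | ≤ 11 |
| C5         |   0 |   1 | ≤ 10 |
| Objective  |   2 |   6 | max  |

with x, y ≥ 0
Minimize: z = 11y1 + 8y2 + 20y3 + 11y4 + 10y5

Subject to:
  C1: -4y1 - 4y2 - 3y3 - y4 ≤ -2
  C2: -4y1 - 3y2 - y3 - y5 ≤ -6
  y1, y2, y3, y4, y5 ≥ 0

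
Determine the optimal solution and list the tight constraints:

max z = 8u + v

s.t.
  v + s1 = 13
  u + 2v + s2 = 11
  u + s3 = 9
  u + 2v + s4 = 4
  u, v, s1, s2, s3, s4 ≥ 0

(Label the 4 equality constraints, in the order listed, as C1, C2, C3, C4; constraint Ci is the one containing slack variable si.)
Optimal: u = 4, v = 0
Binding: C4, v ≥ 0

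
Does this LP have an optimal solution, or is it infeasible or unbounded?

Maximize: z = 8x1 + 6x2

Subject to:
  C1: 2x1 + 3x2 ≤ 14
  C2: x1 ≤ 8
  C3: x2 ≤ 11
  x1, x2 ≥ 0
The point (7, 0) satisfies every constraint, so the LP is feasible; the constraints give x1 ≤ 8 and x2 ≤ 11, which with x1, x2 ≥ 0 keep the feasible region inside a bounded box. A feasible, bounded LP attains a finite optimum at a vertex.

Feasible with finite optimum z* = 56 at (7, 0).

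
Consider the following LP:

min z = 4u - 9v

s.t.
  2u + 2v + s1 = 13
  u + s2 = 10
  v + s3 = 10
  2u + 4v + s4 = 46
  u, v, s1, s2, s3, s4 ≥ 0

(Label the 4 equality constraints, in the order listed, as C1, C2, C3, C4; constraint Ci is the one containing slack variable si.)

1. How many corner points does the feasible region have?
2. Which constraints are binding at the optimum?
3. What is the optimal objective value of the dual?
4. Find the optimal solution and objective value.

1. 3
2. C1, u ≥ 0
3. -58.5 (by strong duality, equal to the primal optimum)
4. u = 0, v = 6.5, z = -58.5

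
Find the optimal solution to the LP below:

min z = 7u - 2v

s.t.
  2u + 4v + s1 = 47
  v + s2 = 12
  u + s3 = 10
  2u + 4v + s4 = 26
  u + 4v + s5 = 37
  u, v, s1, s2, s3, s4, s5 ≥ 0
u = 0, v = 6.5, z = -13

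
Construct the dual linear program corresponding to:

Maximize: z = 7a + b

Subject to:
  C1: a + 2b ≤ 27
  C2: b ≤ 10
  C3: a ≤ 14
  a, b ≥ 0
Minimize: z = 27y1 + 10y2 + 14y3

Subject to:
  C1: -y1 - y3 ≤ -7
  C2: -2y1 - y2 ≤ -1
  y1, y2, y3 ≥ 0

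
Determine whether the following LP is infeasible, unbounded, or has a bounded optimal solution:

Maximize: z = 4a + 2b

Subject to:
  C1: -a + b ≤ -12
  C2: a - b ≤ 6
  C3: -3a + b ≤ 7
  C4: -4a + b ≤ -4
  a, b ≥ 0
C2 requires a - b ≤ 6, while C1 (-a + b ≤ -12) is equivalent to a - b ≥ 12. Together they would need 12 ≤ a - b ≤ 6, which is impossible since 12 > 6. No point satisfies all constraints.

Infeasible: no point satisfies all constraints simultaneously.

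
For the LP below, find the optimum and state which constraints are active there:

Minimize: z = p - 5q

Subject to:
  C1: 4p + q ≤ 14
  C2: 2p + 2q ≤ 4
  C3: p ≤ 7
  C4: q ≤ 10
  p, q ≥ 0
Optimal: p = 0, q = 2
Binding: C2, p ≥ 0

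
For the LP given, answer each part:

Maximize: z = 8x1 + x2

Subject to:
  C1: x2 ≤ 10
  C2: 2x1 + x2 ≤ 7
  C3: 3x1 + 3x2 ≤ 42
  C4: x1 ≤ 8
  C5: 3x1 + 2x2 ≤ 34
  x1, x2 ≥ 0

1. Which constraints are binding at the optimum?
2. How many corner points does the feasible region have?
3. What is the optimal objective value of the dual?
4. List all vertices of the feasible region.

1. C2, x2 ≥ 0
2. 3
3. 28 (by strong duality, equal to the primal optimum)
4. (0, 0), (3.5, 0), (0, 7)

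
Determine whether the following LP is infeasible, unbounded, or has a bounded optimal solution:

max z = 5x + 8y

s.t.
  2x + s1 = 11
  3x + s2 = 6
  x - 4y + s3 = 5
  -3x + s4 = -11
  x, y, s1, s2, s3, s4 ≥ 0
The row 3x + s2 = 6 with s2 ≥ 0 requires 3x ≤ 6, while the row -3x + s4 = -11 with s4 ≥ 0 is equivalent to 3x ≥ 11. Together they would need 11 ≤ 3x ≤ 6, which is impossible since 11 > 6. No point satisfies all constraints.

Infeasible: no point satisfies all constraints simultaneously.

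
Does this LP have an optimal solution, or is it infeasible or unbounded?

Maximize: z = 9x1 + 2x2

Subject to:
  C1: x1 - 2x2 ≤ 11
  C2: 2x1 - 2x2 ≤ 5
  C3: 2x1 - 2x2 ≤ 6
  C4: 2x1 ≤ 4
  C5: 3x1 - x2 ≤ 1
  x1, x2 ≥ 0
Feasible point: (0, 0) satisfies every constraint, so the LP is feasible.
Direction d = (0, 1): for each constraint row a, a·d ≤ 0 —
  (1)(0) + (-2)(1) = -2 ≤ 0
  (2)(0) + (-2)(1) = -2 ≤ 0
  (2)(0) + (-2)(1) = -2 ≤ 0
  (2)(0) + (0)(1) = 0 ≤ 0
  (3)(0) + (-1)(1) = -1 ≤ 0
and d ≥ 0, so (0, 0) + t·d stays feasible for every t ≥ 0. Along this ray z = 9x1 + 2x2 changes by 2 per unit t, so z → +∞.

Unbounded — the objective can increase without bound over the feasible region.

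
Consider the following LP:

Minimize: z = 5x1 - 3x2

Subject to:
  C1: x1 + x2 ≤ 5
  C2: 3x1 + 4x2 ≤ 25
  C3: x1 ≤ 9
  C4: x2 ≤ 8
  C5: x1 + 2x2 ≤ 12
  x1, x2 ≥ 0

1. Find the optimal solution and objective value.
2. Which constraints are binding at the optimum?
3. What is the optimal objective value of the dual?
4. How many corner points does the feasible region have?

1. x1 = 0, x2 = 5, z = -15
2. C1, x1 ≥ 0
3. -15 (by strong duality, equal to the primal optimum)
4. 3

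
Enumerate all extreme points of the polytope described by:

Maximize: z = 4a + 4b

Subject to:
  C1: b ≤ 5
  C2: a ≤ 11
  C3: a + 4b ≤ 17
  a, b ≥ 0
Each vertex is the intersection of two constraint boundaries that also satisfies all remaining constraints:
  a = 0 and b = 0 → (0, 0)
  a = 11 and b = 0 → (11, 0)
  a = 11 and a + 4b = 17 → (11, 1.5)
  a + 4b = 17 and a = 0 → (0, 4.25)

Vertices: (0, 0), (11, 0), (11, 1.5), (0, 4.25)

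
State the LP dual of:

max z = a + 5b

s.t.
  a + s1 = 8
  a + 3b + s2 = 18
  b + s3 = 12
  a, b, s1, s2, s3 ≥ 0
Minimize: z = 8y1 + 18y2 + 12y3

Subject to:
  C1: -y1 - y2 ≤ -1
  C2: -3y2 - y3 ≤ -5
  y1, y2, y3 ≥ 0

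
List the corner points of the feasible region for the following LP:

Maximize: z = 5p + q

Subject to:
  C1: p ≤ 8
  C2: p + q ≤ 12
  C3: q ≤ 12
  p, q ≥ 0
Each vertex is the intersection of two constraint boundaries that also satisfies all remaining constraints:
  p = 0 and q = 0 → (0, 0)
  p = 8 and q = 0 → (8, 0)
  p = 8 and p + q = 12 → (8, 4)
  p + q = 12 and q = 12 → (0, 12)

Vertices: (0, 0), (8, 0), (8, 4), (0, 12)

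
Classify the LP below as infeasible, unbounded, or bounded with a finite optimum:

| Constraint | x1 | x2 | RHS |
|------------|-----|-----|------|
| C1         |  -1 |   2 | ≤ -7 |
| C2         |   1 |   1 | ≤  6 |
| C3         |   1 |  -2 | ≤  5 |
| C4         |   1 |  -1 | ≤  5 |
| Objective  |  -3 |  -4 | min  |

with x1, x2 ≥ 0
C3 requires x1 - 2x2 ≤ 5, while C1 (-x1 + 2x2 ≤ -7) is equivalent to x1 - 2x2 ≥ 7. Together they would need 7 ≤ x1 - 2x2 ≤ 5, which is impossible since 7 > 5. No point satisfies all constraints.

Infeasible: no point satisfies all constraints simultaneously.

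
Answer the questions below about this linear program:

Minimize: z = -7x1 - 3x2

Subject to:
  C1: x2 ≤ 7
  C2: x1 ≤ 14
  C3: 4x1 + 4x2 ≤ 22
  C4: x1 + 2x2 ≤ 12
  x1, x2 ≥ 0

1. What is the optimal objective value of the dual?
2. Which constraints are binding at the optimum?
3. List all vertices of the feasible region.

1. -38.5 (by strong duality, equal to the primal optimum)
2. C3, x2 ≥ 0
3. (0, 0), (5.5, 0), (0, 5.5)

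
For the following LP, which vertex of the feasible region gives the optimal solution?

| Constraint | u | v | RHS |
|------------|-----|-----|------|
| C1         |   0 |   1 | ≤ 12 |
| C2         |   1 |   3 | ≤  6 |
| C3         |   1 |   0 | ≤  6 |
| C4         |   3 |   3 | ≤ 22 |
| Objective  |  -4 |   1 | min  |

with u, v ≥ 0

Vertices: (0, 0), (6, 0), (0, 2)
Evaluating z = -4u + v at each vertex:
  (0, 0): z = 0
  (6, 0): z = -24
  (0, 2): z = 2

The smallest value is z = -24, attained at (6, 0).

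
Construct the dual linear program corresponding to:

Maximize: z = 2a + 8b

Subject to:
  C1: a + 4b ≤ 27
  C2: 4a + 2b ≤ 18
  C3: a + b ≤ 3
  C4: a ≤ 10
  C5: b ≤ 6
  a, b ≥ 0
Minimize: z = 27y1 + 18y2 + 3y3 + 10y4 + 6y5

Subject to:
  C1: -y1 - 4y2 - y3 - y4 ≤ -2
  C2: -4y1 - 2y2 - y3 - y5 ≤ -8
  y1, y2, y3, y4, y5 ≥ 0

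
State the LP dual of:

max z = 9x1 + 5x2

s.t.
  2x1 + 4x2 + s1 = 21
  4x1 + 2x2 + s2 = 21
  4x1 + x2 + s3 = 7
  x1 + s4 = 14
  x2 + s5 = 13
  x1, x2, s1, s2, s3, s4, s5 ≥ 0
Minimize: z = 21y1 + 21y2 + 7y3 + 14y4 + 13y5

Subject to:
  C1: -2y1 - 4y2 - 4y3 - y4 ≤ -9
  C2: -4y1 - 2y2 - y3 - y5 ≤ -5
  y1, y2, y3, y4, y5 ≥ 0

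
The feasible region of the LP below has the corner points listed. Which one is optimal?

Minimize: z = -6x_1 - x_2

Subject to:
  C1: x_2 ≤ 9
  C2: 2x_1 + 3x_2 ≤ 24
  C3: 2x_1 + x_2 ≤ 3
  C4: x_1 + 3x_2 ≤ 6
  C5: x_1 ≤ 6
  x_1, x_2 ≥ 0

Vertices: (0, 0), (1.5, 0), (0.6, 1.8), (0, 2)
Evaluating z = -6x_1 - x_2 at each vertex:
  (0, 0): z = 0
  (1.5, 0): z = -9
  (0.6, 1.8): z = -5.4
  (0, 2): z = -2

The smallest value is z = -9, attained at (1.5, 0).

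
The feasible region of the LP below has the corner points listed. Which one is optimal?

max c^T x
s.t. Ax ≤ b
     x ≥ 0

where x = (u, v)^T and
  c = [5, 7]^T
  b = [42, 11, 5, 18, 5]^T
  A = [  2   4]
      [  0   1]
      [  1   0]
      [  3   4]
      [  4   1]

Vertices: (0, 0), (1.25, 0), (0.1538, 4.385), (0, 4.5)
Evaluating z = 5u + 7v at each vertex:
  (0, 0): z = 0
  (1.25, 0): z = 6.25
  (0.1538, 4.385): z = 31.46
  (0, 4.5): z = 31.5

The largest value is z = 31.5, attained at (0, 4.5).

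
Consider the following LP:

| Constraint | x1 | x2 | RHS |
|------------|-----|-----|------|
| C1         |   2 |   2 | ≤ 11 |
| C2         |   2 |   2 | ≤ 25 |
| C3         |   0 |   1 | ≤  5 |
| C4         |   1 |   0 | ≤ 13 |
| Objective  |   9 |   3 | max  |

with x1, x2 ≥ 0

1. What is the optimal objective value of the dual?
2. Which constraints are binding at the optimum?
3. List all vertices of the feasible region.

1. 49.5 (by strong duality, equal to the primal optimum)
2. C1, x2 ≥ 0
3. (0, 0), (5.5, 0), (0.5, 5), (0, 5)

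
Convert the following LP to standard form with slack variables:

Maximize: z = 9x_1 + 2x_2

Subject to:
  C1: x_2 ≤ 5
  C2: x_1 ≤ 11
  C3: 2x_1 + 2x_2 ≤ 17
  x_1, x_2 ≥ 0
max z = 9x_1 + 2x_2

s.t.
  x_2 + s1 = 5
  x_1 + s2 = 11
  2x_1 + 2x_2 + s3 = 17
  x_1, x_2, s1, s2, s3 ≥ 0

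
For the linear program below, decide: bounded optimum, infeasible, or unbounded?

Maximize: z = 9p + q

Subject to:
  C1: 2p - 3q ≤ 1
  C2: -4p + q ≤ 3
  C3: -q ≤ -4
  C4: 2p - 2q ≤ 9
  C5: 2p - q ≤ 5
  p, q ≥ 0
Feasible point: (1, 4) satisfies every constraint, so the LP is feasible.
Direction d = (1, 4): for each constraint row a, a·d ≤ 0 —
  (2)(1) + (-3)(4) = -10 ≤ 0
  (-4)(1) + (1)(4) = 0 ≤ 0
  (0)(1) + (-1)(4) = -4 ≤ 0
  (2)(1) + (-2)(4) = -6 ≤ 0
  (2)(1) + (-1)(4) = -2 ≤ 0
and d ≥ 0, so (1, 4) + t·d stays feasible for every t ≥ 0. Along this ray z = 9p + q changes by 13 per unit t, so z → +∞.

Unbounded: there is a feasible ray along which z → +∞.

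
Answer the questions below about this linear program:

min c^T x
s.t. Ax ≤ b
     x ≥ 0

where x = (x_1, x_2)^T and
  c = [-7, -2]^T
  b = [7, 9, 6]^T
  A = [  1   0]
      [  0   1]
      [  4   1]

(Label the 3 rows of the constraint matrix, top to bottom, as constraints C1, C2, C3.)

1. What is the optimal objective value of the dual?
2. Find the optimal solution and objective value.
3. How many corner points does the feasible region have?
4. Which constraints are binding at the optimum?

1. -12 (by strong duality, equal to the primal optimum)
2. x_1 = 0, x_2 = 6, z = -12
3. 3
4. C3, x_1 ≥ 0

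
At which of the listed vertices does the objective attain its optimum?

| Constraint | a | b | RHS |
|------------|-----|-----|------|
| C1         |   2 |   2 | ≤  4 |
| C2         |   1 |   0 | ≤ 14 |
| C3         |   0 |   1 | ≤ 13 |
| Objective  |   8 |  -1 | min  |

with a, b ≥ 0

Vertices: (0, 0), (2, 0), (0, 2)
(0, 2) with z = -2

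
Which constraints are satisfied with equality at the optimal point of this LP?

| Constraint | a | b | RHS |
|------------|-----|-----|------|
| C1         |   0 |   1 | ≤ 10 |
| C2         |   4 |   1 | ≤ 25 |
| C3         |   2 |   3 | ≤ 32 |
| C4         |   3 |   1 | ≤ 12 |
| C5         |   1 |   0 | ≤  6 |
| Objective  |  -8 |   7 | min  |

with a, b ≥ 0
Optimal: a = 4, b = 0
Slack at optimum:
  C1: slack = 10
  C2: slack = 9
  C3: slack = 24
  C4: slack = 0 (binding)
  C5: slack = 2
  a ≥ 0: a = 4
  b ≥ 0: b = 0 (binding)
Binding constraints: C4, b ≥ 0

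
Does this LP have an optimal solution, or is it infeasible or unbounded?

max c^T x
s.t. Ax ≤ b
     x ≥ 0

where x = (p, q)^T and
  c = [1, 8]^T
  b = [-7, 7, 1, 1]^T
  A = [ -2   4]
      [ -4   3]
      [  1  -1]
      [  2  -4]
One constraint requires 2p - 4q ≤ 1, while the constraint -2p + 4q ≤ -7 is equivalent to 2p - 4q ≥ 7. Together they would need 7 ≤ 2p - 4q ≤ 1, which is impossible since 7 > 1. No point satisfies all constraints.

Infeasible: no point satisfies all constraints simultaneously.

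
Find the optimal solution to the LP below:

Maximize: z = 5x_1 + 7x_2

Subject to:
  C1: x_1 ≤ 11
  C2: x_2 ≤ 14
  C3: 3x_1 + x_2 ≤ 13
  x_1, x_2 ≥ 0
x_1 = 0, x_2 = 13, z = 91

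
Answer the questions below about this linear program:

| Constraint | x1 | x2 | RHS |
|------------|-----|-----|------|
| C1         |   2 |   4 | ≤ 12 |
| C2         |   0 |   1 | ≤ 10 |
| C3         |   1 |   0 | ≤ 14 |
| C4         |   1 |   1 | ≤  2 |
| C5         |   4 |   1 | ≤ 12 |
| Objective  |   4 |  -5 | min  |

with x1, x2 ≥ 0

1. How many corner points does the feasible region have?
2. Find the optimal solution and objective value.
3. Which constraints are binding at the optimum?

1. 3
2. x1 = 0, x2 = 2, z = -10
3. C4, x1 ≥ 0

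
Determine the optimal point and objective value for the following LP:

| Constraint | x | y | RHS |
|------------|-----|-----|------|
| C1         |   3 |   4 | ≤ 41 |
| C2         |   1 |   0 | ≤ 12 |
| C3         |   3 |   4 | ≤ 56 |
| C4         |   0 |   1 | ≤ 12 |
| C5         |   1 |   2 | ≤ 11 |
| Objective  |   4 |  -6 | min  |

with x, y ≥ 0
Each vertex is the intersection of two constraint boundaries that also satisfies all remaining constraints:
  x = 0 and y = 0 → (0, 0)
  x + 2y = 11 and y = 0 → (11, 0)
  x + 2y = 11 and x = 0 → (0, 5.5)

Evaluating z = 4x - 6y at each vertex:
  (0, 0): z = 0
  (11, 0): z = 44
  (0, 5.5): z = -33

The minimum is at (0, 5.5) with z = -33.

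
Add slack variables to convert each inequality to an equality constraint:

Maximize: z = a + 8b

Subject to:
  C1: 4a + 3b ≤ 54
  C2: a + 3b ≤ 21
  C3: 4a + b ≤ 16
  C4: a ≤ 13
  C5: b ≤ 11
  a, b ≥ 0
max z = a + 8b

s.t.
  4a + 3b + s1 = 54
  a + 3b + s2 = 21
  4a + b + s3 = 16
  a + s4 = 13
  b + s5 = 11
  a, b, s1, s2, s3, s4, s5 ≥ 0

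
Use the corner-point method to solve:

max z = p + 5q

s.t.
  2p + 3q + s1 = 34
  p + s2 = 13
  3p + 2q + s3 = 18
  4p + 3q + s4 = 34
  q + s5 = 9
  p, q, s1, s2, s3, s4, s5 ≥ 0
p = 0, q = 9, z = 45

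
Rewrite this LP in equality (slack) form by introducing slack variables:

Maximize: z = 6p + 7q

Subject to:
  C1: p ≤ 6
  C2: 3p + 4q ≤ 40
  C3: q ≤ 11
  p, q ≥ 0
max z = 6p + 7q

s.t.
  p + s1 = 6
  3p + 4q + s2 = 40
  q + s3 = 11
  p, q, s1, s2, s3 ≥ 0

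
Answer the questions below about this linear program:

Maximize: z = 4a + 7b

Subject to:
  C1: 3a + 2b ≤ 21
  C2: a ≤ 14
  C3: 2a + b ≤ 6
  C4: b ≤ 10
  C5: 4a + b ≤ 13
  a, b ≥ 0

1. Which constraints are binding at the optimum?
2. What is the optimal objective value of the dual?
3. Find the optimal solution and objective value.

1. C3, a ≥ 0
2. 42 (by strong duality, equal to the primal optimum)
3. a = 0, b = 6, z = 42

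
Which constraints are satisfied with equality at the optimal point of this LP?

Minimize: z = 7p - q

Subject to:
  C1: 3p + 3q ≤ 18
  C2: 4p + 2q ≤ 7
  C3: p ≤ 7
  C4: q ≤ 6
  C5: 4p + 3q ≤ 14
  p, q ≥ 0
Optimal: p = 0, q = 3.5
Slack at optimum:
  C1: slack = 7.5
  C2: slack = 0 (binding)
  C3: slack = 7
  C4: slack = 2.5
  C5: slack = 3.5
  p ≥ 0: p = 0 (binding)
  q ≥ 0: q = 3.5
Binding constraints: C2, p ≥ 0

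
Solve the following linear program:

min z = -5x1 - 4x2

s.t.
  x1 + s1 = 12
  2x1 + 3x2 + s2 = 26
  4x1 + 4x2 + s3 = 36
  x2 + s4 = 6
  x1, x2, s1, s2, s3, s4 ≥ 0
x1 = 9, x2 = 0, z = -45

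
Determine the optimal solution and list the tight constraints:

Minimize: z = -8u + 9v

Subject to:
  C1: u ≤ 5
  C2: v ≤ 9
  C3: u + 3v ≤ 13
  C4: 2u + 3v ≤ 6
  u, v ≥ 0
Optimal: u = 3, v = 0
Slack at optimum:
  C1: slack = 2
  C2: slack = 9
  C3: slack = 10
  C4: slack = 0 (binding)
  u ≥ 0: u = 3
  v ≥ 0: v = 0 (binding)
Binding constraints: C4, v ≥ 0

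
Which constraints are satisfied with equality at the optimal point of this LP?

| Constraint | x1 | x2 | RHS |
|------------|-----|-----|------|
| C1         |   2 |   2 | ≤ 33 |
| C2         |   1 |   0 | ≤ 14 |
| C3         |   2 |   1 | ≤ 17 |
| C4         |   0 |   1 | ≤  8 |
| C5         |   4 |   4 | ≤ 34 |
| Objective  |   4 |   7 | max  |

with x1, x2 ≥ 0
Optimal: x1 = 0.5, x2 = 8
Binding: C4, C5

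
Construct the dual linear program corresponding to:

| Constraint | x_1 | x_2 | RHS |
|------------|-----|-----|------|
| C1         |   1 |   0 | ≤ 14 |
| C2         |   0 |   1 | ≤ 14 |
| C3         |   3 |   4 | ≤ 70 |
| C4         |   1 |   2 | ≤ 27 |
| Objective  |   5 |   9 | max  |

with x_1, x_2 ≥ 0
Minimize: z = 14y1 + 14y2 + 70y3 + 27y4

Subject to:
  C1: -y1 - 3y3 - y4 ≤ -5
  C2: -y2 - 4y3 - 2y4 ≤ -9
  y1, y2, y3, y4 ≥ 0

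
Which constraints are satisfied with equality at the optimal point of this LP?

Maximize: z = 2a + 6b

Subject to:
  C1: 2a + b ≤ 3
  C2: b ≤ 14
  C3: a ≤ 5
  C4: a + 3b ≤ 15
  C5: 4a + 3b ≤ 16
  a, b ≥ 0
Optimal: a = 0, b = 3
Binding: C1, a ≥ 0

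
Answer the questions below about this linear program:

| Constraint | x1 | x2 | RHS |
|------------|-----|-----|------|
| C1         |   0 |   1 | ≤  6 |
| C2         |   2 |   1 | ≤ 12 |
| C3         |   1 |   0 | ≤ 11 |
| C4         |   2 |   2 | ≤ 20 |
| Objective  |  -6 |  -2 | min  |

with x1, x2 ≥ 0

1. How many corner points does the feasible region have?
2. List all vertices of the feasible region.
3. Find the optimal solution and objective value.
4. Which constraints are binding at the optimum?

1. 4
2. (0, 0), (6, 0), (3, 6), (0, 6)
3. x1 = 6, x2 = 0, z = -36
4. C2, x2 ≥ 0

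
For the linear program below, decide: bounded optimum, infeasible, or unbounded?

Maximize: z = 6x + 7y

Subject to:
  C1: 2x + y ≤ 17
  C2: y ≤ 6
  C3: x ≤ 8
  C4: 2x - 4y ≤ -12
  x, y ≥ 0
The point (5.5, 6) satisfies every constraint, so the LP is feasible; the constraints give x ≤ 8 and y ≤ 6, which with x, y ≥ 0 keep the feasible region inside a bounded box. A feasible, bounded LP attains a finite optimum at a vertex.

Evaluating z = 6x + 7y at each vertex:
  (0, 3): z = 21
  (5.6, 5.8): z = 74.2
  (5.5, 6): z = 75
  (0, 6): z = 42

Bounded optimum: z* = 75 at (5.5, 6).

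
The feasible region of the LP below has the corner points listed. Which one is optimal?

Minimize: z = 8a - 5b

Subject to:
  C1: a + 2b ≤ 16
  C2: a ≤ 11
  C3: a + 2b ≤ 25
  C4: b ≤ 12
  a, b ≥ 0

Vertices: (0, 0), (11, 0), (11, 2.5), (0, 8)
(0, 8) with z = -40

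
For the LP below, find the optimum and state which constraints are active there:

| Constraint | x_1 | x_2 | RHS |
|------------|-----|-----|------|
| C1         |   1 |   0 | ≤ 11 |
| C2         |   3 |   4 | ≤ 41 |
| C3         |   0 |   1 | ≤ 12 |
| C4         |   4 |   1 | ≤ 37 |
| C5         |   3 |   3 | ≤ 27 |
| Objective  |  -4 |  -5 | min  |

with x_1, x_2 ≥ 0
Optimal: x_1 = 0, x_2 = 9
Binding: C5, x_1 ≥ 0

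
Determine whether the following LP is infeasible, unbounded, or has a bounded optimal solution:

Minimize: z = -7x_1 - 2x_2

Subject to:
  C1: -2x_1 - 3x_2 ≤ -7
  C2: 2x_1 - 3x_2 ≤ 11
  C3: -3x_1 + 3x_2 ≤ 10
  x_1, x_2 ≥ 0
Feasible point: (0, 3) satisfies every constraint, so the LP is feasible.
Direction d = (1, 1): for each constraint row a, a·d ≤ 0 —
  (-2)(1) + (-3)(1) = -5 ≤ 0
  (2)(1) + (-3)(1) = -1 ≤ 0
  (-3)(1) + (3)(1) = 0 ≤ 0
and d ≥ 0, so (0, 3) + t·d stays feasible for every t ≥ 0. Along this ray z = -7x_1 - 2x_2 changes by -9 per unit t, so z → −∞.

The LP is unbounded; z can be made arbitrarily small.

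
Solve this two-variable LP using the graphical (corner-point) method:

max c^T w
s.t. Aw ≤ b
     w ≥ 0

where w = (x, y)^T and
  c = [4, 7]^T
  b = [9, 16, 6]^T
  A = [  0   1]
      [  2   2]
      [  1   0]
Each vertex is the intersection of two constraint boundaries that also satisfies all remaining constraints:
  x = 0 and y = 0 → (0, 0)
  x = 6 and y = 0 → (6, 0)
  2x + 2y = 16 and x = 6 → (6, 2)
  2x + 2y = 16 and x = 0 → (0, 8)

Evaluating z = 4x + 7y at each vertex:
  (0, 0): z = 0
  (6, 0): z = 24
  (6, 2): z = 38
  (0, 8): z = 56

The maximum is at (0, 8) with z = 56.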